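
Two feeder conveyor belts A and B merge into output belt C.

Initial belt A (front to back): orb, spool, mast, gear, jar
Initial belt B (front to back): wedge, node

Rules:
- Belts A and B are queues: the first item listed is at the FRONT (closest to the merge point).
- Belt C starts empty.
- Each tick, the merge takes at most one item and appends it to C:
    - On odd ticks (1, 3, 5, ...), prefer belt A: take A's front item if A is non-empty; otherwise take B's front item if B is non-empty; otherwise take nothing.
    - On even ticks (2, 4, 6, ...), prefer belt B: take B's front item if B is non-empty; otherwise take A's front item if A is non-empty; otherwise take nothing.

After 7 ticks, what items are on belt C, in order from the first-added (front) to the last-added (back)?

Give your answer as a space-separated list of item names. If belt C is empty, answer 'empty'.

Tick 1: prefer A, take orb from A; A=[spool,mast,gear,jar] B=[wedge,node] C=[orb]
Tick 2: prefer B, take wedge from B; A=[spool,mast,gear,jar] B=[node] C=[orb,wedge]
Tick 3: prefer A, take spool from A; A=[mast,gear,jar] B=[node] C=[orb,wedge,spool]
Tick 4: prefer B, take node from B; A=[mast,gear,jar] B=[-] C=[orb,wedge,spool,node]
Tick 5: prefer A, take mast from A; A=[gear,jar] B=[-] C=[orb,wedge,spool,node,mast]
Tick 6: prefer B, take gear from A; A=[jar] B=[-] C=[orb,wedge,spool,node,mast,gear]
Tick 7: prefer A, take jar from A; A=[-] B=[-] C=[orb,wedge,spool,node,mast,gear,jar]

Answer: orb wedge spool node mast gear jar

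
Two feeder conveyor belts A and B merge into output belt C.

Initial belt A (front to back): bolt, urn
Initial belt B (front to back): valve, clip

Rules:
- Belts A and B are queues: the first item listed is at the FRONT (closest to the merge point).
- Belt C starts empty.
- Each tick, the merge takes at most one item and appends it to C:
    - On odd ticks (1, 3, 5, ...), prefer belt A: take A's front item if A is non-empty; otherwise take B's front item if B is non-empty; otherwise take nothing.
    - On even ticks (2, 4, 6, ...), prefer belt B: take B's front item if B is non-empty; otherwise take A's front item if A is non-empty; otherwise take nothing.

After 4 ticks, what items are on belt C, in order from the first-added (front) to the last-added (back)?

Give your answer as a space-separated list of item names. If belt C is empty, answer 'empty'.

Tick 1: prefer A, take bolt from A; A=[urn] B=[valve,clip] C=[bolt]
Tick 2: prefer B, take valve from B; A=[urn] B=[clip] C=[bolt,valve]
Tick 3: prefer A, take urn from A; A=[-] B=[clip] C=[bolt,valve,urn]
Tick 4: prefer B, take clip from B; A=[-] B=[-] C=[bolt,valve,urn,clip]

Answer: bolt valve urn clip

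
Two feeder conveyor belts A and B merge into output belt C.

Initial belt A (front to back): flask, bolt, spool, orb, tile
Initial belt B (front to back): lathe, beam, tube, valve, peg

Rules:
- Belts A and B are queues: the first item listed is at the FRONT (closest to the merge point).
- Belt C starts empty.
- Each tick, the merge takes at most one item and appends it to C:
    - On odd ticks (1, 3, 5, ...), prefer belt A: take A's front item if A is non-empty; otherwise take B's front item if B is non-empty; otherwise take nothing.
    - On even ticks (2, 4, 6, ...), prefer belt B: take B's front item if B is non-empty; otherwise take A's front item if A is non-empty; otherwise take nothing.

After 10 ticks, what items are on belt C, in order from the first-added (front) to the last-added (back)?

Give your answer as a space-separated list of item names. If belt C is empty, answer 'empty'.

Tick 1: prefer A, take flask from A; A=[bolt,spool,orb,tile] B=[lathe,beam,tube,valve,peg] C=[flask]
Tick 2: prefer B, take lathe from B; A=[bolt,spool,orb,tile] B=[beam,tube,valve,peg] C=[flask,lathe]
Tick 3: prefer A, take bolt from A; A=[spool,orb,tile] B=[beam,tube,valve,peg] C=[flask,lathe,bolt]
Tick 4: prefer B, take beam from B; A=[spool,orb,tile] B=[tube,valve,peg] C=[flask,lathe,bolt,beam]
Tick 5: prefer A, take spool from A; A=[orb,tile] B=[tube,valve,peg] C=[flask,lathe,bolt,beam,spool]
Tick 6: prefer B, take tube from B; A=[orb,tile] B=[valve,peg] C=[flask,lathe,bolt,beam,spool,tube]
Tick 7: prefer A, take orb from A; A=[tile] B=[valve,peg] C=[flask,lathe,bolt,beam,spool,tube,orb]
Tick 8: prefer B, take valve from B; A=[tile] B=[peg] C=[flask,lathe,bolt,beam,spool,tube,orb,valve]
Tick 9: prefer A, take tile from A; A=[-] B=[peg] C=[flask,lathe,bolt,beam,spool,tube,orb,valve,tile]
Tick 10: prefer B, take peg from B; A=[-] B=[-] C=[flask,lathe,bolt,beam,spool,tube,orb,valve,tile,peg]

Answer: flask lathe bolt beam spool tube orb valve tile peg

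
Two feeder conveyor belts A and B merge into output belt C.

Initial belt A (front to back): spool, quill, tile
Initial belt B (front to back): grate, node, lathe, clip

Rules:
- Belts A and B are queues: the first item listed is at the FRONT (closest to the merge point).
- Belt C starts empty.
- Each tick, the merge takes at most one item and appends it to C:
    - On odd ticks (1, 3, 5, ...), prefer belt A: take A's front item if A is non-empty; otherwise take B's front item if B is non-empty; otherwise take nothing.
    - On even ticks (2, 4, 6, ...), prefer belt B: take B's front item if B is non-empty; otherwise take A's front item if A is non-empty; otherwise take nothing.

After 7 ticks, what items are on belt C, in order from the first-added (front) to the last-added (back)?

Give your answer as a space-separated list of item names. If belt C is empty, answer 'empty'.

Answer: spool grate quill node tile lathe clip

Derivation:
Tick 1: prefer A, take spool from A; A=[quill,tile] B=[grate,node,lathe,clip] C=[spool]
Tick 2: prefer B, take grate from B; A=[quill,tile] B=[node,lathe,clip] C=[spool,grate]
Tick 3: prefer A, take quill from A; A=[tile] B=[node,lathe,clip] C=[spool,grate,quill]
Tick 4: prefer B, take node from B; A=[tile] B=[lathe,clip] C=[spool,grate,quill,node]
Tick 5: prefer A, take tile from A; A=[-] B=[lathe,clip] C=[spool,grate,quill,node,tile]
Tick 6: prefer B, take lathe from B; A=[-] B=[clip] C=[spool,grate,quill,node,tile,lathe]
Tick 7: prefer A, take clip from B; A=[-] B=[-] C=[spool,grate,quill,node,tile,lathe,clip]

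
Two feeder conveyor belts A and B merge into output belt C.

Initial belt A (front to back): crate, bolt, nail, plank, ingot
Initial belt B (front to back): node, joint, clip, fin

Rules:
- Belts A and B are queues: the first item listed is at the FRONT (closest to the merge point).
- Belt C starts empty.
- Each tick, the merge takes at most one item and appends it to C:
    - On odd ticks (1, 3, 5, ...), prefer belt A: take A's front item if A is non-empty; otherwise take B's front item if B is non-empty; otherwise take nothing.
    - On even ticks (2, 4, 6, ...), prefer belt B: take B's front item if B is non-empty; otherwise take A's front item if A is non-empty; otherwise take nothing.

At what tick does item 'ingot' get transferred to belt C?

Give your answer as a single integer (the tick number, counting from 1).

Tick 1: prefer A, take crate from A; A=[bolt,nail,plank,ingot] B=[node,joint,clip,fin] C=[crate]
Tick 2: prefer B, take node from B; A=[bolt,nail,plank,ingot] B=[joint,clip,fin] C=[crate,node]
Tick 3: prefer A, take bolt from A; A=[nail,plank,ingot] B=[joint,clip,fin] C=[crate,node,bolt]
Tick 4: prefer B, take joint from B; A=[nail,plank,ingot] B=[clip,fin] C=[crate,node,bolt,joint]
Tick 5: prefer A, take nail from A; A=[plank,ingot] B=[clip,fin] C=[crate,node,bolt,joint,nail]
Tick 6: prefer B, take clip from B; A=[plank,ingot] B=[fin] C=[crate,node,bolt,joint,nail,clip]
Tick 7: prefer A, take plank from A; A=[ingot] B=[fin] C=[crate,node,bolt,joint,nail,clip,plank]
Tick 8: prefer B, take fin from B; A=[ingot] B=[-] C=[crate,node,bolt,joint,nail,clip,plank,fin]
Tick 9: prefer A, take ingot from A; A=[-] B=[-] C=[crate,node,bolt,joint,nail,clip,plank,fin,ingot]

Answer: 9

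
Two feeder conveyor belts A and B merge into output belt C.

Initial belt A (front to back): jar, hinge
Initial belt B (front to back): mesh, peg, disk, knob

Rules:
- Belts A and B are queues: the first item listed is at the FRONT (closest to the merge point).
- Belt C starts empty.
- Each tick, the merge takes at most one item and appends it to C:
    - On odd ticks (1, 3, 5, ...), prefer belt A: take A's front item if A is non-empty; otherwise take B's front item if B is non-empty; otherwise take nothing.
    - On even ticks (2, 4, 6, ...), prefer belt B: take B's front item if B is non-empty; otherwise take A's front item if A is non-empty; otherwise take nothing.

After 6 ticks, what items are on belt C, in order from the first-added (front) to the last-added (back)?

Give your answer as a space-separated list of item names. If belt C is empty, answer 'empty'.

Tick 1: prefer A, take jar from A; A=[hinge] B=[mesh,peg,disk,knob] C=[jar]
Tick 2: prefer B, take mesh from B; A=[hinge] B=[peg,disk,knob] C=[jar,mesh]
Tick 3: prefer A, take hinge from A; A=[-] B=[peg,disk,knob] C=[jar,mesh,hinge]
Tick 4: prefer B, take peg from B; A=[-] B=[disk,knob] C=[jar,mesh,hinge,peg]
Tick 5: prefer A, take disk from B; A=[-] B=[knob] C=[jar,mesh,hinge,peg,disk]
Tick 6: prefer B, take knob from B; A=[-] B=[-] C=[jar,mesh,hinge,peg,disk,knob]

Answer: jar mesh hinge peg disk knob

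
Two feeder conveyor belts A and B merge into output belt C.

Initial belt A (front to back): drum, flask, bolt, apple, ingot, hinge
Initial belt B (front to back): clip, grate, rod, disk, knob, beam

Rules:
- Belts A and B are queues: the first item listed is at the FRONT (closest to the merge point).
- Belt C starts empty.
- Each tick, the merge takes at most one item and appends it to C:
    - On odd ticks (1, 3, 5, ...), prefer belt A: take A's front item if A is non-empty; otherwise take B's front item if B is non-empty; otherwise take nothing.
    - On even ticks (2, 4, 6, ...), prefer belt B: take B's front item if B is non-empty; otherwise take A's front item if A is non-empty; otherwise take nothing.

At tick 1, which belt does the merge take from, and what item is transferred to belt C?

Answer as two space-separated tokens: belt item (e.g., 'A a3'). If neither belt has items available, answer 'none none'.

Answer: A drum

Derivation:
Tick 1: prefer A, take drum from A; A=[flask,bolt,apple,ingot,hinge] B=[clip,grate,rod,disk,knob,beam] C=[drum]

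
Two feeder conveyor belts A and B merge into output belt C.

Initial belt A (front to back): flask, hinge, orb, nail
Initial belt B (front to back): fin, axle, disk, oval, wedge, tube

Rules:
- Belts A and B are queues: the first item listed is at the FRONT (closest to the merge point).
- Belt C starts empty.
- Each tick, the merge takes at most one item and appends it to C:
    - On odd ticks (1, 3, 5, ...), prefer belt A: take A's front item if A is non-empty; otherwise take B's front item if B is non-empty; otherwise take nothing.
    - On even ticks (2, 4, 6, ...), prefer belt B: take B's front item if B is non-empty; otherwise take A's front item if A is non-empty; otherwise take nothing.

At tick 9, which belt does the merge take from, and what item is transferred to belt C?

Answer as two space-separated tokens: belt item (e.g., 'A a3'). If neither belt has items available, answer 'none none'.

Tick 1: prefer A, take flask from A; A=[hinge,orb,nail] B=[fin,axle,disk,oval,wedge,tube] C=[flask]
Tick 2: prefer B, take fin from B; A=[hinge,orb,nail] B=[axle,disk,oval,wedge,tube] C=[flask,fin]
Tick 3: prefer A, take hinge from A; A=[orb,nail] B=[axle,disk,oval,wedge,tube] C=[flask,fin,hinge]
Tick 4: prefer B, take axle from B; A=[orb,nail] B=[disk,oval,wedge,tube] C=[flask,fin,hinge,axle]
Tick 5: prefer A, take orb from A; A=[nail] B=[disk,oval,wedge,tube] C=[flask,fin,hinge,axle,orb]
Tick 6: prefer B, take disk from B; A=[nail] B=[oval,wedge,tube] C=[flask,fin,hinge,axle,orb,disk]
Tick 7: prefer A, take nail from A; A=[-] B=[oval,wedge,tube] C=[flask,fin,hinge,axle,orb,disk,nail]
Tick 8: prefer B, take oval from B; A=[-] B=[wedge,tube] C=[flask,fin,hinge,axle,orb,disk,nail,oval]
Tick 9: prefer A, take wedge from B; A=[-] B=[tube] C=[flask,fin,hinge,axle,orb,disk,nail,oval,wedge]

Answer: B wedge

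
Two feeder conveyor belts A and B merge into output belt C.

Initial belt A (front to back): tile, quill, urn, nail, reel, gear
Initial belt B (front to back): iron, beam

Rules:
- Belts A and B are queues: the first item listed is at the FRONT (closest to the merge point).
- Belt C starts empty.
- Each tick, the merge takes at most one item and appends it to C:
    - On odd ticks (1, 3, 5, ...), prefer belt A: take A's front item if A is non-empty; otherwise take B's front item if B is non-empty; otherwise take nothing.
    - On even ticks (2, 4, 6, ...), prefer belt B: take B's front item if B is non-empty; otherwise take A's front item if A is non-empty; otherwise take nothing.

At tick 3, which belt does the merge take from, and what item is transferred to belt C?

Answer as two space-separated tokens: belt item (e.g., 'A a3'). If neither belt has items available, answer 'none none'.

Answer: A quill

Derivation:
Tick 1: prefer A, take tile from A; A=[quill,urn,nail,reel,gear] B=[iron,beam] C=[tile]
Tick 2: prefer B, take iron from B; A=[quill,urn,nail,reel,gear] B=[beam] C=[tile,iron]
Tick 3: prefer A, take quill from A; A=[urn,nail,reel,gear] B=[beam] C=[tile,iron,quill]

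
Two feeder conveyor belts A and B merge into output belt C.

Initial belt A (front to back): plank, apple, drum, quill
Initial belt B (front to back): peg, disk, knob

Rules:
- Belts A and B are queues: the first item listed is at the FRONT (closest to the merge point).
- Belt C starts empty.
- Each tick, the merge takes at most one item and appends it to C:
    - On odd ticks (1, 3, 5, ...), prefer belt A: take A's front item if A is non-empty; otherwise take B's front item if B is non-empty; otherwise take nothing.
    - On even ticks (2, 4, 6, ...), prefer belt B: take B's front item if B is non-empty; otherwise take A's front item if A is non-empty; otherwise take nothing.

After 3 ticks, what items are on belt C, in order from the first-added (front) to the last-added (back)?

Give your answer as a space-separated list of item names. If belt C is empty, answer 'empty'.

Tick 1: prefer A, take plank from A; A=[apple,drum,quill] B=[peg,disk,knob] C=[plank]
Tick 2: prefer B, take peg from B; A=[apple,drum,quill] B=[disk,knob] C=[plank,peg]
Tick 3: prefer A, take apple from A; A=[drum,quill] B=[disk,knob] C=[plank,peg,apple]

Answer: plank peg apple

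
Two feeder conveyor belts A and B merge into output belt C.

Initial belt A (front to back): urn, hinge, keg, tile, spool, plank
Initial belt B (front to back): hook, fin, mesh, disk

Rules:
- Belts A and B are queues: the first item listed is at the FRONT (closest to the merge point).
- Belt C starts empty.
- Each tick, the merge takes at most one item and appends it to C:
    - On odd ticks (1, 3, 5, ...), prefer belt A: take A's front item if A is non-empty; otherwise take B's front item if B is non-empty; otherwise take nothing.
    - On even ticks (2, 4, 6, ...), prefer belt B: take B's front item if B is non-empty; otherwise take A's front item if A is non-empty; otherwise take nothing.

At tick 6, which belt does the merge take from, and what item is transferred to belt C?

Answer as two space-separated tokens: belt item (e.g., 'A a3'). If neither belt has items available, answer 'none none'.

Answer: B mesh

Derivation:
Tick 1: prefer A, take urn from A; A=[hinge,keg,tile,spool,plank] B=[hook,fin,mesh,disk] C=[urn]
Tick 2: prefer B, take hook from B; A=[hinge,keg,tile,spool,plank] B=[fin,mesh,disk] C=[urn,hook]
Tick 3: prefer A, take hinge from A; A=[keg,tile,spool,plank] B=[fin,mesh,disk] C=[urn,hook,hinge]
Tick 4: prefer B, take fin from B; A=[keg,tile,spool,plank] B=[mesh,disk] C=[urn,hook,hinge,fin]
Tick 5: prefer A, take keg from A; A=[tile,spool,plank] B=[mesh,disk] C=[urn,hook,hinge,fin,keg]
Tick 6: prefer B, take mesh from B; A=[tile,spool,plank] B=[disk] C=[urn,hook,hinge,fin,keg,mesh]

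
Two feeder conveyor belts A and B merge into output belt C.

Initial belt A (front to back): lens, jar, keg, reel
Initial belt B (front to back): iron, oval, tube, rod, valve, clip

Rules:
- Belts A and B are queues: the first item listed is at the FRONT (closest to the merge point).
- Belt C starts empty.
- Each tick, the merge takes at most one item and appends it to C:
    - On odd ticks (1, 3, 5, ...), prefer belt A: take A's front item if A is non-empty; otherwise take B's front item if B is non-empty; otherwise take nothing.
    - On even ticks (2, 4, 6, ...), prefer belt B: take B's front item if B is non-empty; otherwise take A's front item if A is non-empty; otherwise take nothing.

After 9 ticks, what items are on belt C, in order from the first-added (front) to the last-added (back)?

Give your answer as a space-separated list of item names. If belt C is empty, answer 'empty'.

Tick 1: prefer A, take lens from A; A=[jar,keg,reel] B=[iron,oval,tube,rod,valve,clip] C=[lens]
Tick 2: prefer B, take iron from B; A=[jar,keg,reel] B=[oval,tube,rod,valve,clip] C=[lens,iron]
Tick 3: prefer A, take jar from A; A=[keg,reel] B=[oval,tube,rod,valve,clip] C=[lens,iron,jar]
Tick 4: prefer B, take oval from B; A=[keg,reel] B=[tube,rod,valve,clip] C=[lens,iron,jar,oval]
Tick 5: prefer A, take keg from A; A=[reel] B=[tube,rod,valve,clip] C=[lens,iron,jar,oval,keg]
Tick 6: prefer B, take tube from B; A=[reel] B=[rod,valve,clip] C=[lens,iron,jar,oval,keg,tube]
Tick 7: prefer A, take reel from A; A=[-] B=[rod,valve,clip] C=[lens,iron,jar,oval,keg,tube,reel]
Tick 8: prefer B, take rod from B; A=[-] B=[valve,clip] C=[lens,iron,jar,oval,keg,tube,reel,rod]
Tick 9: prefer A, take valve from B; A=[-] B=[clip] C=[lens,iron,jar,oval,keg,tube,reel,rod,valve]

Answer: lens iron jar oval keg tube reel rod valve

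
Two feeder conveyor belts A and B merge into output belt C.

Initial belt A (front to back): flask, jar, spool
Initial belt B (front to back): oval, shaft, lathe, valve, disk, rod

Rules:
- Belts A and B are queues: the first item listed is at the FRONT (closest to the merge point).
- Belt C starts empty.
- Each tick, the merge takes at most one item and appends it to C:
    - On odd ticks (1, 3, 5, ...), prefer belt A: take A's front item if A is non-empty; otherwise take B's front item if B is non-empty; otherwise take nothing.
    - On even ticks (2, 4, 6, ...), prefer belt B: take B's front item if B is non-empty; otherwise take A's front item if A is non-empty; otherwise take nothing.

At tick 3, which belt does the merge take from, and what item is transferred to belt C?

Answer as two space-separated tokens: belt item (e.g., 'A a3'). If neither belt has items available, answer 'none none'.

Tick 1: prefer A, take flask from A; A=[jar,spool] B=[oval,shaft,lathe,valve,disk,rod] C=[flask]
Tick 2: prefer B, take oval from B; A=[jar,spool] B=[shaft,lathe,valve,disk,rod] C=[flask,oval]
Tick 3: prefer A, take jar from A; A=[spool] B=[shaft,lathe,valve,disk,rod] C=[flask,oval,jar]

Answer: A jar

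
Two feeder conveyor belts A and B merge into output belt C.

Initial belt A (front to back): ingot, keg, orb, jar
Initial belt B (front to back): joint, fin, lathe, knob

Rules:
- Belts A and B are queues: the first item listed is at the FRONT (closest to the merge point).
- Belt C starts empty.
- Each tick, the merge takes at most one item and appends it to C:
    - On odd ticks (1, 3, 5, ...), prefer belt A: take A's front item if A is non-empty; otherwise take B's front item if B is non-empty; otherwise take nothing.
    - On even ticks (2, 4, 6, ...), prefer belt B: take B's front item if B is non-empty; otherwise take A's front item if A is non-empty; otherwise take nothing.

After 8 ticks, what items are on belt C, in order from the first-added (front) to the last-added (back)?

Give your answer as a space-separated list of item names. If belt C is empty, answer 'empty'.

Tick 1: prefer A, take ingot from A; A=[keg,orb,jar] B=[joint,fin,lathe,knob] C=[ingot]
Tick 2: prefer B, take joint from B; A=[keg,orb,jar] B=[fin,lathe,knob] C=[ingot,joint]
Tick 3: prefer A, take keg from A; A=[orb,jar] B=[fin,lathe,knob] C=[ingot,joint,keg]
Tick 4: prefer B, take fin from B; A=[orb,jar] B=[lathe,knob] C=[ingot,joint,keg,fin]
Tick 5: prefer A, take orb from A; A=[jar] B=[lathe,knob] C=[ingot,joint,keg,fin,orb]
Tick 6: prefer B, take lathe from B; A=[jar] B=[knob] C=[ingot,joint,keg,fin,orb,lathe]
Tick 7: prefer A, take jar from A; A=[-] B=[knob] C=[ingot,joint,keg,fin,orb,lathe,jar]
Tick 8: prefer B, take knob from B; A=[-] B=[-] C=[ingot,joint,keg,fin,orb,lathe,jar,knob]

Answer: ingot joint keg fin orb lathe jar knob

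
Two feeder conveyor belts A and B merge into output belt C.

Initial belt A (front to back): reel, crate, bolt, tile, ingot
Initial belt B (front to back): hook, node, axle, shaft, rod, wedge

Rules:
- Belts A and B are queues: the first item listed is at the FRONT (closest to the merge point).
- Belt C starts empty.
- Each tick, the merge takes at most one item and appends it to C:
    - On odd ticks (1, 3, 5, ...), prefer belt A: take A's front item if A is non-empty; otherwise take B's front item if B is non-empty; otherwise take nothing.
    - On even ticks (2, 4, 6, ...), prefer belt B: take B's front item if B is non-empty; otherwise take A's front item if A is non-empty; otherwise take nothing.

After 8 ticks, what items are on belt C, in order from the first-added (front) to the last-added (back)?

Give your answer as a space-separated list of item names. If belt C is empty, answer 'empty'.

Answer: reel hook crate node bolt axle tile shaft

Derivation:
Tick 1: prefer A, take reel from A; A=[crate,bolt,tile,ingot] B=[hook,node,axle,shaft,rod,wedge] C=[reel]
Tick 2: prefer B, take hook from B; A=[crate,bolt,tile,ingot] B=[node,axle,shaft,rod,wedge] C=[reel,hook]
Tick 3: prefer A, take crate from A; A=[bolt,tile,ingot] B=[node,axle,shaft,rod,wedge] C=[reel,hook,crate]
Tick 4: prefer B, take node from B; A=[bolt,tile,ingot] B=[axle,shaft,rod,wedge] C=[reel,hook,crate,node]
Tick 5: prefer A, take bolt from A; A=[tile,ingot] B=[axle,shaft,rod,wedge] C=[reel,hook,crate,node,bolt]
Tick 6: prefer B, take axle from B; A=[tile,ingot] B=[shaft,rod,wedge] C=[reel,hook,crate,node,bolt,axle]
Tick 7: prefer A, take tile from A; A=[ingot] B=[shaft,rod,wedge] C=[reel,hook,crate,node,bolt,axle,tile]
Tick 8: prefer B, take shaft from B; A=[ingot] B=[rod,wedge] C=[reel,hook,crate,node,bolt,axle,tile,shaft]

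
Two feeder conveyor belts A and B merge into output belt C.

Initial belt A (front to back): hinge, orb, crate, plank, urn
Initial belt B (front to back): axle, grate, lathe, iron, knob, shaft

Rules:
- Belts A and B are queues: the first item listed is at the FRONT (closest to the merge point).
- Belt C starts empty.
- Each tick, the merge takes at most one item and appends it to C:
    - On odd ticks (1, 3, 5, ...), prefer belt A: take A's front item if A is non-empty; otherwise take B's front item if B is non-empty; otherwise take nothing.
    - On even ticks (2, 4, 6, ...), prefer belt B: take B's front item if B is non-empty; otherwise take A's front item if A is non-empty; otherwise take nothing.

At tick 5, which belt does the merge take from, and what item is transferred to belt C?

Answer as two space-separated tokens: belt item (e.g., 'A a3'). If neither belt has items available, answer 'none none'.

Tick 1: prefer A, take hinge from A; A=[orb,crate,plank,urn] B=[axle,grate,lathe,iron,knob,shaft] C=[hinge]
Tick 2: prefer B, take axle from B; A=[orb,crate,plank,urn] B=[grate,lathe,iron,knob,shaft] C=[hinge,axle]
Tick 3: prefer A, take orb from A; A=[crate,plank,urn] B=[grate,lathe,iron,knob,shaft] C=[hinge,axle,orb]
Tick 4: prefer B, take grate from B; A=[crate,plank,urn] B=[lathe,iron,knob,shaft] C=[hinge,axle,orb,grate]
Tick 5: prefer A, take crate from A; A=[plank,urn] B=[lathe,iron,knob,shaft] C=[hinge,axle,orb,grate,crate]

Answer: A crate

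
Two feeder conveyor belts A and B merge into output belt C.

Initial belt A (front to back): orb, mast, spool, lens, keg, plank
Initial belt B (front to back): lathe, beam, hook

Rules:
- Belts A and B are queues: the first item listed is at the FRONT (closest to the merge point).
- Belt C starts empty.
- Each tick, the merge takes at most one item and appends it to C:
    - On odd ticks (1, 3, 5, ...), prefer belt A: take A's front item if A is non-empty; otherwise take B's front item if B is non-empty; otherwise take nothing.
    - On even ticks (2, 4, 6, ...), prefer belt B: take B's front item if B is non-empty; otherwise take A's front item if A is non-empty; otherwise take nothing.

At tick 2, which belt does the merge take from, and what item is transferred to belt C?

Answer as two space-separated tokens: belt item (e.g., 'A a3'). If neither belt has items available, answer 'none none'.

Tick 1: prefer A, take orb from A; A=[mast,spool,lens,keg,plank] B=[lathe,beam,hook] C=[orb]
Tick 2: prefer B, take lathe from B; A=[mast,spool,lens,keg,plank] B=[beam,hook] C=[orb,lathe]

Answer: B lathe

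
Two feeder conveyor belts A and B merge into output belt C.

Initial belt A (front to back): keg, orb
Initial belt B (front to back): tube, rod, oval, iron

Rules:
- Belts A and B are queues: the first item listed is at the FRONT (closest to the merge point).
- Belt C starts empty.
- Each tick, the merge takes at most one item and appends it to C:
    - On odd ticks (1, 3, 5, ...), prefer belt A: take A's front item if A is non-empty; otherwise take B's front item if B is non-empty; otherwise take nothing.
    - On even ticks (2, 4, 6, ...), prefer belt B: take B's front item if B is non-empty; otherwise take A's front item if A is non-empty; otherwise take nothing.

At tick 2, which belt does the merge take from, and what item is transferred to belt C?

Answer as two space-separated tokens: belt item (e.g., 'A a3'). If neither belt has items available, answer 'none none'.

Tick 1: prefer A, take keg from A; A=[orb] B=[tube,rod,oval,iron] C=[keg]
Tick 2: prefer B, take tube from B; A=[orb] B=[rod,oval,iron] C=[keg,tube]

Answer: B tube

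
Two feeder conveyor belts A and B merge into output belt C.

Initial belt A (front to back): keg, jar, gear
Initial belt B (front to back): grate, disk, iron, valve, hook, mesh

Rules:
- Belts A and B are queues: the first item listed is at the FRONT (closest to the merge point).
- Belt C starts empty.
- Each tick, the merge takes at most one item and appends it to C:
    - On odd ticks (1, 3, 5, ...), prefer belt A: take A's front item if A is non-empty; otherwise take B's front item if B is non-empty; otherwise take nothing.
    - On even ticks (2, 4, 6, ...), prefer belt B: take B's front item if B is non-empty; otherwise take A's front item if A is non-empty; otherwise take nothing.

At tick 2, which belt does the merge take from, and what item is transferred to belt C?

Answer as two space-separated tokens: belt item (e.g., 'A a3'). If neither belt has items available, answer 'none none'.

Tick 1: prefer A, take keg from A; A=[jar,gear] B=[grate,disk,iron,valve,hook,mesh] C=[keg]
Tick 2: prefer B, take grate from B; A=[jar,gear] B=[disk,iron,valve,hook,mesh] C=[keg,grate]

Answer: B grate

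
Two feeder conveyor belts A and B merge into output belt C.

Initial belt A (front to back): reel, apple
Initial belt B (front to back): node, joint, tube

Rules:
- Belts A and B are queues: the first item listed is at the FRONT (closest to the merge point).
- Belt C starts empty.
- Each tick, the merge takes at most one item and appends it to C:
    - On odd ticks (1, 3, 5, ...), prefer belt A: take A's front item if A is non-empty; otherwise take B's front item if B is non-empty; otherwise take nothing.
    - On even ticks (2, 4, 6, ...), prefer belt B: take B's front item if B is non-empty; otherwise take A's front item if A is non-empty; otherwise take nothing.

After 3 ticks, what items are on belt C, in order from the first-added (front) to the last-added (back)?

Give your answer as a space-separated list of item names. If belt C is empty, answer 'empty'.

Answer: reel node apple

Derivation:
Tick 1: prefer A, take reel from A; A=[apple] B=[node,joint,tube] C=[reel]
Tick 2: prefer B, take node from B; A=[apple] B=[joint,tube] C=[reel,node]
Tick 3: prefer A, take apple from A; A=[-] B=[joint,tube] C=[reel,node,apple]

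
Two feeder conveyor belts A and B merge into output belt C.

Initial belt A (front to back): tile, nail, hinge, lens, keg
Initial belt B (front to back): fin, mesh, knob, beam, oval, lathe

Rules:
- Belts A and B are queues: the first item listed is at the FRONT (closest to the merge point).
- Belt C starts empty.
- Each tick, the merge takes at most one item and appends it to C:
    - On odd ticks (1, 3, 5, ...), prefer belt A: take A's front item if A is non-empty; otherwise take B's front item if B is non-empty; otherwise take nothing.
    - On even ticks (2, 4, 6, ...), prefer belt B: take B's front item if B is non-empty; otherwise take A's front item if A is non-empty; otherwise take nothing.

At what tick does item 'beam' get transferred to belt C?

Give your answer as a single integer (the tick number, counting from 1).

Tick 1: prefer A, take tile from A; A=[nail,hinge,lens,keg] B=[fin,mesh,knob,beam,oval,lathe] C=[tile]
Tick 2: prefer B, take fin from B; A=[nail,hinge,lens,keg] B=[mesh,knob,beam,oval,lathe] C=[tile,fin]
Tick 3: prefer A, take nail from A; A=[hinge,lens,keg] B=[mesh,knob,beam,oval,lathe] C=[tile,fin,nail]
Tick 4: prefer B, take mesh from B; A=[hinge,lens,keg] B=[knob,beam,oval,lathe] C=[tile,fin,nail,mesh]
Tick 5: prefer A, take hinge from A; A=[lens,keg] B=[knob,beam,oval,lathe] C=[tile,fin,nail,mesh,hinge]
Tick 6: prefer B, take knob from B; A=[lens,keg] B=[beam,oval,lathe] C=[tile,fin,nail,mesh,hinge,knob]
Tick 7: prefer A, take lens from A; A=[keg] B=[beam,oval,lathe] C=[tile,fin,nail,mesh,hinge,knob,lens]
Tick 8: prefer B, take beam from B; A=[keg] B=[oval,lathe] C=[tile,fin,nail,mesh,hinge,knob,lens,beam]

Answer: 8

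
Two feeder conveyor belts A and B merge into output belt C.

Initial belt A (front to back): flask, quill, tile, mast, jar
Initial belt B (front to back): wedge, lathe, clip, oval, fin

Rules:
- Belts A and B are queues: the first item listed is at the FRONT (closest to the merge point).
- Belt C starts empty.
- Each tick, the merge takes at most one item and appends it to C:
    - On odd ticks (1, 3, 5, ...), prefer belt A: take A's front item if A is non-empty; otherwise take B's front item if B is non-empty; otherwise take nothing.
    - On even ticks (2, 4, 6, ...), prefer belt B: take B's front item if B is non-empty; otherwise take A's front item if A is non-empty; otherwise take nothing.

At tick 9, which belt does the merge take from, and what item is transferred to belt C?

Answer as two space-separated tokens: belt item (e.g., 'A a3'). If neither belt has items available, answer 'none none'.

Tick 1: prefer A, take flask from A; A=[quill,tile,mast,jar] B=[wedge,lathe,clip,oval,fin] C=[flask]
Tick 2: prefer B, take wedge from B; A=[quill,tile,mast,jar] B=[lathe,clip,oval,fin] C=[flask,wedge]
Tick 3: prefer A, take quill from A; A=[tile,mast,jar] B=[lathe,clip,oval,fin] C=[flask,wedge,quill]
Tick 4: prefer B, take lathe from B; A=[tile,mast,jar] B=[clip,oval,fin] C=[flask,wedge,quill,lathe]
Tick 5: prefer A, take tile from A; A=[mast,jar] B=[clip,oval,fin] C=[flask,wedge,quill,lathe,tile]
Tick 6: prefer B, take clip from B; A=[mast,jar] B=[oval,fin] C=[flask,wedge,quill,lathe,tile,clip]
Tick 7: prefer A, take mast from A; A=[jar] B=[oval,fin] C=[flask,wedge,quill,lathe,tile,clip,mast]
Tick 8: prefer B, take oval from B; A=[jar] B=[fin] C=[flask,wedge,quill,lathe,tile,clip,mast,oval]
Tick 9: prefer A, take jar from A; A=[-] B=[fin] C=[flask,wedge,quill,lathe,tile,clip,mast,oval,jar]

Answer: A jar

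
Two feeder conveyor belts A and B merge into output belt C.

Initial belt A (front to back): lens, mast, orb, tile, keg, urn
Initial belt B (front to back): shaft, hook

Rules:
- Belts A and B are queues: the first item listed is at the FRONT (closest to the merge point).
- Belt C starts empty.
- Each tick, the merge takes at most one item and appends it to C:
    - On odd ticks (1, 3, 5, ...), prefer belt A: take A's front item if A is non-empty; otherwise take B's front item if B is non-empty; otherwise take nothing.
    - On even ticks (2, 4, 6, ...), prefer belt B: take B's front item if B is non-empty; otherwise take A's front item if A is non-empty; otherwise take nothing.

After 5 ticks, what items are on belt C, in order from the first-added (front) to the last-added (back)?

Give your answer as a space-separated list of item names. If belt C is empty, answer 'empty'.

Answer: lens shaft mast hook orb

Derivation:
Tick 1: prefer A, take lens from A; A=[mast,orb,tile,keg,urn] B=[shaft,hook] C=[lens]
Tick 2: prefer B, take shaft from B; A=[mast,orb,tile,keg,urn] B=[hook] C=[lens,shaft]
Tick 3: prefer A, take mast from A; A=[orb,tile,keg,urn] B=[hook] C=[lens,shaft,mast]
Tick 4: prefer B, take hook from B; A=[orb,tile,keg,urn] B=[-] C=[lens,shaft,mast,hook]
Tick 5: prefer A, take orb from A; A=[tile,keg,urn] B=[-] C=[lens,shaft,mast,hook,orb]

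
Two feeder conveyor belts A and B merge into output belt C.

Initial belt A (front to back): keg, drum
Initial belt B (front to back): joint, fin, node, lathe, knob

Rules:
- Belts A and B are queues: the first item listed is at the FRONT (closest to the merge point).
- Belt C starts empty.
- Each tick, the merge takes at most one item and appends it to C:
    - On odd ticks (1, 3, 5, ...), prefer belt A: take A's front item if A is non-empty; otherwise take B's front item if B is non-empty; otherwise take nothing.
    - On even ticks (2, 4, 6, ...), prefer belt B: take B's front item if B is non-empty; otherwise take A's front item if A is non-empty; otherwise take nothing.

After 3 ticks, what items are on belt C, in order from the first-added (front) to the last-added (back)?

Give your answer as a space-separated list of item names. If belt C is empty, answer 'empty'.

Answer: keg joint drum

Derivation:
Tick 1: prefer A, take keg from A; A=[drum] B=[joint,fin,node,lathe,knob] C=[keg]
Tick 2: prefer B, take joint from B; A=[drum] B=[fin,node,lathe,knob] C=[keg,joint]
Tick 3: prefer A, take drum from A; A=[-] B=[fin,node,lathe,knob] C=[keg,joint,drum]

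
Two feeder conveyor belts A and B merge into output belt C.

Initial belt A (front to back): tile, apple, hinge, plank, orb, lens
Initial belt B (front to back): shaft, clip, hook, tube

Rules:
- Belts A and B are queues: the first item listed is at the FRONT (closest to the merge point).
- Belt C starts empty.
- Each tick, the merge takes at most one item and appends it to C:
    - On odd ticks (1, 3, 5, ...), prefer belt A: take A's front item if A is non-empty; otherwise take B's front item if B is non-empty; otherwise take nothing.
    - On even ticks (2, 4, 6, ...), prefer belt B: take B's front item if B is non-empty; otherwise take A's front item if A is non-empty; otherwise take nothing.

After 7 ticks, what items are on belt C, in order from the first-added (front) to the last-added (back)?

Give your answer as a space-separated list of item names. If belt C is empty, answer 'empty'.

Tick 1: prefer A, take tile from A; A=[apple,hinge,plank,orb,lens] B=[shaft,clip,hook,tube] C=[tile]
Tick 2: prefer B, take shaft from B; A=[apple,hinge,plank,orb,lens] B=[clip,hook,tube] C=[tile,shaft]
Tick 3: prefer A, take apple from A; A=[hinge,plank,orb,lens] B=[clip,hook,tube] C=[tile,shaft,apple]
Tick 4: prefer B, take clip from B; A=[hinge,plank,orb,lens] B=[hook,tube] C=[tile,shaft,apple,clip]
Tick 5: prefer A, take hinge from A; A=[plank,orb,lens] B=[hook,tube] C=[tile,shaft,apple,clip,hinge]
Tick 6: prefer B, take hook from B; A=[plank,orb,lens] B=[tube] C=[tile,shaft,apple,clip,hinge,hook]
Tick 7: prefer A, take plank from A; A=[orb,lens] B=[tube] C=[tile,shaft,apple,clip,hinge,hook,plank]

Answer: tile shaft apple clip hinge hook plank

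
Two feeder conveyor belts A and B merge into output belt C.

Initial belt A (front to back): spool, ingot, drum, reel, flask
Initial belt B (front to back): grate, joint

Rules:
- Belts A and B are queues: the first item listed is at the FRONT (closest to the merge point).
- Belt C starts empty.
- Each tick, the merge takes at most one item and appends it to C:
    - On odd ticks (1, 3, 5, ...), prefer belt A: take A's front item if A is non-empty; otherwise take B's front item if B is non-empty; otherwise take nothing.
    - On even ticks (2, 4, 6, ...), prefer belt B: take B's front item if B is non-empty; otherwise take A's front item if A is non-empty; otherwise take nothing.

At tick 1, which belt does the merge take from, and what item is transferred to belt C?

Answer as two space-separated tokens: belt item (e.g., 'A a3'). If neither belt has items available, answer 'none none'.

Tick 1: prefer A, take spool from A; A=[ingot,drum,reel,flask] B=[grate,joint] C=[spool]

Answer: A spool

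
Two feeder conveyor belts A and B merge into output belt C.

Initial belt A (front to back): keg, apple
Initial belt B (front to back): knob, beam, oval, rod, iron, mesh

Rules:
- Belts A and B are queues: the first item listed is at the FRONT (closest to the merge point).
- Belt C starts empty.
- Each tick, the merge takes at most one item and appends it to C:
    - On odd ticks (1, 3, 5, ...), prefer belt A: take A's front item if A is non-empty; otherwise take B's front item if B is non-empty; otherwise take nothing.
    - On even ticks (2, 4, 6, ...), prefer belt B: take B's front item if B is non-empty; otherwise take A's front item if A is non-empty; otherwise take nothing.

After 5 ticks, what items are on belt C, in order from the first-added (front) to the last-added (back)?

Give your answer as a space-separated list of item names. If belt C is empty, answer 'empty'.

Answer: keg knob apple beam oval

Derivation:
Tick 1: prefer A, take keg from A; A=[apple] B=[knob,beam,oval,rod,iron,mesh] C=[keg]
Tick 2: prefer B, take knob from B; A=[apple] B=[beam,oval,rod,iron,mesh] C=[keg,knob]
Tick 3: prefer A, take apple from A; A=[-] B=[beam,oval,rod,iron,mesh] C=[keg,knob,apple]
Tick 4: prefer B, take beam from B; A=[-] B=[oval,rod,iron,mesh] C=[keg,knob,apple,beam]
Tick 5: prefer A, take oval from B; A=[-] B=[rod,iron,mesh] C=[keg,knob,apple,beam,oval]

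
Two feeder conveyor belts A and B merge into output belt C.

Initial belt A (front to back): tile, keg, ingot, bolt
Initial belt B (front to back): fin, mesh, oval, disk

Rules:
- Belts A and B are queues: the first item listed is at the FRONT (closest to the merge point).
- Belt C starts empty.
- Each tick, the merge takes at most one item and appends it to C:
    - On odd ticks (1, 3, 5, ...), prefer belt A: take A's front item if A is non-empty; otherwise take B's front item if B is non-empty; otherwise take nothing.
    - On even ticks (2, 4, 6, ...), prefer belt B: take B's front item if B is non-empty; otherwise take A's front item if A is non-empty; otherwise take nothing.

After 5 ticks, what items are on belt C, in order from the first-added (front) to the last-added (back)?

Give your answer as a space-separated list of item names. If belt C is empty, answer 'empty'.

Tick 1: prefer A, take tile from A; A=[keg,ingot,bolt] B=[fin,mesh,oval,disk] C=[tile]
Tick 2: prefer B, take fin from B; A=[keg,ingot,bolt] B=[mesh,oval,disk] C=[tile,fin]
Tick 3: prefer A, take keg from A; A=[ingot,bolt] B=[mesh,oval,disk] C=[tile,fin,keg]
Tick 4: prefer B, take mesh from B; A=[ingot,bolt] B=[oval,disk] C=[tile,fin,keg,mesh]
Tick 5: prefer A, take ingot from A; A=[bolt] B=[oval,disk] C=[tile,fin,keg,mesh,ingot]

Answer: tile fin keg mesh ingot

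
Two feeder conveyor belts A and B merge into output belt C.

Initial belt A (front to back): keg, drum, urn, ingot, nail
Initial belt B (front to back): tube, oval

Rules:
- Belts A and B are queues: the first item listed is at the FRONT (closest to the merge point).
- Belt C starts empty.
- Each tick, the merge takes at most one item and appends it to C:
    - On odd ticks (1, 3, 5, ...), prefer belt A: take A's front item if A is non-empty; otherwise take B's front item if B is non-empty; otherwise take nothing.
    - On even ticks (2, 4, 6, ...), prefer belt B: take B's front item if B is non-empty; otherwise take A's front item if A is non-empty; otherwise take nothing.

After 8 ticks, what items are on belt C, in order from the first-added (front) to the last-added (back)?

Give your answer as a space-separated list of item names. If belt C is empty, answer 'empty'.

Answer: keg tube drum oval urn ingot nail

Derivation:
Tick 1: prefer A, take keg from A; A=[drum,urn,ingot,nail] B=[tube,oval] C=[keg]
Tick 2: prefer B, take tube from B; A=[drum,urn,ingot,nail] B=[oval] C=[keg,tube]
Tick 3: prefer A, take drum from A; A=[urn,ingot,nail] B=[oval] C=[keg,tube,drum]
Tick 4: prefer B, take oval from B; A=[urn,ingot,nail] B=[-] C=[keg,tube,drum,oval]
Tick 5: prefer A, take urn from A; A=[ingot,nail] B=[-] C=[keg,tube,drum,oval,urn]
Tick 6: prefer B, take ingot from A; A=[nail] B=[-] C=[keg,tube,drum,oval,urn,ingot]
Tick 7: prefer A, take nail from A; A=[-] B=[-] C=[keg,tube,drum,oval,urn,ingot,nail]
Tick 8: prefer B, both empty, nothing taken; A=[-] B=[-] C=[keg,tube,drum,oval,urn,ingot,nail]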